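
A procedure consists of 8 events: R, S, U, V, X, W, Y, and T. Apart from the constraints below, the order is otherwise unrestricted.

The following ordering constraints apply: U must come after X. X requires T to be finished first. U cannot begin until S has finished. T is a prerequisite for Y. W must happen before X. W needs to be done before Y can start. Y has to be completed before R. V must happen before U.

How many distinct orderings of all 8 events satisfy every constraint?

4 events have no prerequisites (S, V, W, T), so any of them could come first.
Enumerating by repeatedly choosing an available event (one whose prerequisites are all placed) gives 412 distinct complete orderings.

412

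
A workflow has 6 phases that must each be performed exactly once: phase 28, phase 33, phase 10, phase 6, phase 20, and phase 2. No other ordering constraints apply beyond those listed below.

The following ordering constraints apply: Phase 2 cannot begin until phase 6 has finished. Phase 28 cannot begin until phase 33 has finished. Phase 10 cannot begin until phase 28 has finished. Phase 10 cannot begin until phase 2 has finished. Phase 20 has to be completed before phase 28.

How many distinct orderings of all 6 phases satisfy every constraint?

20

3 phases have no prerequisites (phase 33, phase 6, phase 20), so any of them could come first.
Enumerating by repeatedly choosing an available phase (one whose prerequisites are all placed) gives 20 distinct complete orderings.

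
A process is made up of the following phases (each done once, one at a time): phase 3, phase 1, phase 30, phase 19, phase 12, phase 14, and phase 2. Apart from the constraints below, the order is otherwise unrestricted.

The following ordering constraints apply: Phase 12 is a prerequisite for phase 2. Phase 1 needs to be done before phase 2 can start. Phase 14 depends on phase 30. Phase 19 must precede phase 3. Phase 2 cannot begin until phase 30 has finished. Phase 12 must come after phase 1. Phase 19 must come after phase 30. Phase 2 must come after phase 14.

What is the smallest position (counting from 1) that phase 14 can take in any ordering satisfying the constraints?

The only phase forced before phase 14 (directly or transitively) is phase 30.
So at minimum 1 phase comes before phase 14, putting phase 14 no earlier than position 2. That position is achievable by scheduling exactly that predecessor first.

2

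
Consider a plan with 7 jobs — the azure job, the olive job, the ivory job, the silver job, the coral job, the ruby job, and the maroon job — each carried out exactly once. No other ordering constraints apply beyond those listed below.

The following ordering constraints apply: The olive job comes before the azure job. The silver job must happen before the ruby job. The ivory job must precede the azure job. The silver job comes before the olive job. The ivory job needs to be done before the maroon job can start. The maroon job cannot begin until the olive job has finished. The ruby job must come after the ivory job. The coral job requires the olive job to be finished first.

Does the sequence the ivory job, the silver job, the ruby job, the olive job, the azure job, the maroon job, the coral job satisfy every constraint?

Yes

Checking each listed constraint against this order: for instance, the ivory job is in position 1 and the maroon job in position 6, so that constraint holds — and the remaining constraints check out the same way.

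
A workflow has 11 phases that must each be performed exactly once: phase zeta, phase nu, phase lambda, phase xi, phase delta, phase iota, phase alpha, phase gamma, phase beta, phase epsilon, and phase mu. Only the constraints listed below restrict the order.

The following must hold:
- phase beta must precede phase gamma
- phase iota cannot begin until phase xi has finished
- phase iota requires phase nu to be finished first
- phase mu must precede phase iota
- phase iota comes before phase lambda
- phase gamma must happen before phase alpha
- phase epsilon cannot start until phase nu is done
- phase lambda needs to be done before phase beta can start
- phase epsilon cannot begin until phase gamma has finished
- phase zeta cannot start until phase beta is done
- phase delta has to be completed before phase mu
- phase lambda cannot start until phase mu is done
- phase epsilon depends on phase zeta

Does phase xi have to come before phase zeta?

Tracing the constraints gives a chain: phase xi → phase iota → phase lambda → phase beta → phase zeta.
Hence phase xi necessarily comes before phase zeta.

Yes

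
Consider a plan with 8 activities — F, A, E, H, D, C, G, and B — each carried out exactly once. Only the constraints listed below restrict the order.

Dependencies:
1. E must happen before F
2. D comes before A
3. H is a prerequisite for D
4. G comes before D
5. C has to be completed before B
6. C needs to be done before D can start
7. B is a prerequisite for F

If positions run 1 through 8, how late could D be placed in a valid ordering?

Following the constraints forward from D, its only required successor is A.
So at least 1 activity follows D, putting D no later than position 7. That position is achievable by scheduling everything else first.

7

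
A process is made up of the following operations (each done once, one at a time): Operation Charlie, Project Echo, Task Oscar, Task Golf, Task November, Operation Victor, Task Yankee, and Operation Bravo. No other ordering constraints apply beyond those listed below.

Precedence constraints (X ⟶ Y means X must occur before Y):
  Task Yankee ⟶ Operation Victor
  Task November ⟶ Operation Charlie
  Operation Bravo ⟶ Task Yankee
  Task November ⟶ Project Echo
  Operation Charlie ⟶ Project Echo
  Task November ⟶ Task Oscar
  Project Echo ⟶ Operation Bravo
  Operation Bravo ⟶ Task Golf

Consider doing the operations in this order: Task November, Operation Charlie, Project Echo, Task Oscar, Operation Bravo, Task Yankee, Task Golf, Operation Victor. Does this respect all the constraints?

Going through the constraints one by one, each required predecessor appears earlier in the sequence than its dependent — e.g. Task November (position 1) is before Task Oscar (position 4), as required.

Yes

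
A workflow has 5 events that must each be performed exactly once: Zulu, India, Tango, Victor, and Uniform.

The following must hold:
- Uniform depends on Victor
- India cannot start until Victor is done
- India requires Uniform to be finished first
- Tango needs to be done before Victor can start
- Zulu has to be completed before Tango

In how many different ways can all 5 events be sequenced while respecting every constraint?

Zulu is the only event with nothing required before it, so every ordering starts there.
Every event is then forced in turn, so only 1 complete ordering is consistent with the constraints.

1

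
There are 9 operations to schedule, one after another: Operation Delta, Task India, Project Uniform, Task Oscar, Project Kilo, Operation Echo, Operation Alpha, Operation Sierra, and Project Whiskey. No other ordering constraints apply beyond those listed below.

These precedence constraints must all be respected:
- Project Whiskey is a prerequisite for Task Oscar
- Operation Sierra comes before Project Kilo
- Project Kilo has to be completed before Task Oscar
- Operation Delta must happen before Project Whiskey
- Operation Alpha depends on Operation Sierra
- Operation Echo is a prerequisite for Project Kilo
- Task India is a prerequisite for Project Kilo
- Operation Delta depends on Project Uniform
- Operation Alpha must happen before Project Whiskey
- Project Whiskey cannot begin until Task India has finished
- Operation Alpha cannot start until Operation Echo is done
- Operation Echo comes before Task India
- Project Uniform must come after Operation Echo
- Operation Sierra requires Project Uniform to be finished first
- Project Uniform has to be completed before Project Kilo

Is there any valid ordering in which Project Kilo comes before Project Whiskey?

Yes

No chain of constraints runs from Project Whiskey to Project Kilo, so Project Whiskey is not required to come first.
That means at least one valid schedule has Project Kilo before Project Whiskey.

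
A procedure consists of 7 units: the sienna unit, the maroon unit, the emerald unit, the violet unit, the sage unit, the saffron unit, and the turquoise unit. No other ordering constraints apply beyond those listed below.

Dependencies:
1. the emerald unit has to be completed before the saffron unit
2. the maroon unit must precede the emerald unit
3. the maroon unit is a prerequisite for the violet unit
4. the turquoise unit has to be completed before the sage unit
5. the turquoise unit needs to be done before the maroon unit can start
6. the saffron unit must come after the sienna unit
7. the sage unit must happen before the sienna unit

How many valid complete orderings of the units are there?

26

The turquoise unit is the only unit with nothing required before it, so every ordering starts there.
Counting all ways to extend the partial order to a total order gives 26.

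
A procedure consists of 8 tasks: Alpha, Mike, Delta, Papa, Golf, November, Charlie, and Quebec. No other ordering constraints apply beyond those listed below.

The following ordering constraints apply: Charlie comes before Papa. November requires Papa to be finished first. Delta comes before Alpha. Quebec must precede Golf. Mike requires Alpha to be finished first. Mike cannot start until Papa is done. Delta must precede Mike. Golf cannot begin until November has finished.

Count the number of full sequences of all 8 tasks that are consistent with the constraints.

196

The tasks with no prerequisites are Delta, Charlie, Quebec; any of them can be placed first.
Counting all ways to extend the partial order to a total order gives 196.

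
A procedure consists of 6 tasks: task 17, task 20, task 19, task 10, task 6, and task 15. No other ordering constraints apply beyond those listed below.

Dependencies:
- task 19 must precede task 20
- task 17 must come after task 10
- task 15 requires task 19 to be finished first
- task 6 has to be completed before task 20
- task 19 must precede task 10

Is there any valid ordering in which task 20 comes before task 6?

No

The constraints give a chain task 6 → task 20, which forces task 6 before task 20.
Hence task 20 can never be scheduled before task 6.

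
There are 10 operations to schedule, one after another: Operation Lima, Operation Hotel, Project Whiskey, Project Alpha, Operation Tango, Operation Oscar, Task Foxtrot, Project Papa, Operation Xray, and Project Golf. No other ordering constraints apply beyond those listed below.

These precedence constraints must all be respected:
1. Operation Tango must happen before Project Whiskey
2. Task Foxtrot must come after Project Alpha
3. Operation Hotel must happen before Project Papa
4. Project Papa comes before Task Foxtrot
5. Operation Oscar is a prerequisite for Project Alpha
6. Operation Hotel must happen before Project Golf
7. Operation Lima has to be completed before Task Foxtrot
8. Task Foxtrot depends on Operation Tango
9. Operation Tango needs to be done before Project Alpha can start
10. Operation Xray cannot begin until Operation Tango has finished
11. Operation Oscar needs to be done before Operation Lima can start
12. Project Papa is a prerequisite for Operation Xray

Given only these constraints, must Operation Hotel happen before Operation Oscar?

Nothing in the constraints links Operation Hotel and Operation Oscar; they are unordered relative to each other.
There exist valid orderings with Operation Oscar before Operation Hotel, so Operation Hotel is not required to come first.

No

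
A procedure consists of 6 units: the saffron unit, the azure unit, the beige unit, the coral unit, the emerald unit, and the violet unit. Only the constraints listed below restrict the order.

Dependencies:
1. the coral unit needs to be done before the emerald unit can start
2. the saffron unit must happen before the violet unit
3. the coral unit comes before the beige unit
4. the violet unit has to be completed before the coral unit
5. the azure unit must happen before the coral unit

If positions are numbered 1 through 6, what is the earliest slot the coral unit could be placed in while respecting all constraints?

4

The units that are forced before the coral unit, directly or transitively, are the saffron unit, the azure unit, the violet unit. That's 3 units.
With 3 mandatory predecessors, the earliest the coral unit can sit is position 3+1 = 4, and placing just those 3 first achieves it.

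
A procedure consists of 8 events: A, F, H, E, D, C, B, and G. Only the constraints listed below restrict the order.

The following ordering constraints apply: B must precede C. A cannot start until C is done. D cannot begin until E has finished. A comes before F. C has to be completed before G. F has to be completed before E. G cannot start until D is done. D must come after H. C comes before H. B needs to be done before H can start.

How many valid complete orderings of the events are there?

4

B is the only event with nothing required before it, so every ordering starts there.
Enumerating by repeatedly choosing an available event (one whose prerequisites are all placed) gives 4 distinct complete orderings.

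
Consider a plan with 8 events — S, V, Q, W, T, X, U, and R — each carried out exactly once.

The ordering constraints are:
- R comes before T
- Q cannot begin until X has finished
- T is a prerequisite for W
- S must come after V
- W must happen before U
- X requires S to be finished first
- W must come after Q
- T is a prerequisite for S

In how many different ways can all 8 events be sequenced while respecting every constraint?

The events with no prerequisites are V, R; any of them can be placed first.
Systematically extending each partial ordering one event at a time and counting, there are 3 complete orderings.

3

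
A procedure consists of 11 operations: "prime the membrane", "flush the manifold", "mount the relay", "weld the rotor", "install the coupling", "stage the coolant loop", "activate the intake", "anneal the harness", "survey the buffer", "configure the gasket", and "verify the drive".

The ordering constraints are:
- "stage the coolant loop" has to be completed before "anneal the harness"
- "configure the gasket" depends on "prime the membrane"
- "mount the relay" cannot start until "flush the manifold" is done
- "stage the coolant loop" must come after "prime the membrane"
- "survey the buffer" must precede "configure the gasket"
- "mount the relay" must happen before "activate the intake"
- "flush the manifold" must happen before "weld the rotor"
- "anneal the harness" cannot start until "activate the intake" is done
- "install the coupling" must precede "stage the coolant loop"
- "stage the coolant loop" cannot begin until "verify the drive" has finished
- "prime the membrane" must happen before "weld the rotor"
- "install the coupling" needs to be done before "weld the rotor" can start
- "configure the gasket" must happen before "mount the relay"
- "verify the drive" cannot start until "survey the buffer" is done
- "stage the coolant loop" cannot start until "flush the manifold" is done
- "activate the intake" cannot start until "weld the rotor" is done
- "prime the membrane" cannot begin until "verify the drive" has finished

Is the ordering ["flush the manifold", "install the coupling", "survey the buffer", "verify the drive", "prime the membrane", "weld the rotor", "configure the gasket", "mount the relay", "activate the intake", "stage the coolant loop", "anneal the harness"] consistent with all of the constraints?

Checking each listed constraint against this order: for instance, "flush the manifold" is in position 1 and "stage the coolant loop" in position 10, so that constraint holds — and the remaining constraints check out the same way.

Yes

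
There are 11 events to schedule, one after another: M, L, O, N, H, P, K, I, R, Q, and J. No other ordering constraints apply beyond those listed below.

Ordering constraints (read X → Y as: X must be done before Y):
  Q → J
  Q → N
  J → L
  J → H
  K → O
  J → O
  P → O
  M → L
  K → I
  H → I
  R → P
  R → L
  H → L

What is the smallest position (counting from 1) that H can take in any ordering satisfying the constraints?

3

Working backwards through the constraints from H, its full set of required predecessors is Q, J — 2 of them.
So at minimum 2 events come before H, putting H no earlier than position 3. That position is achievable by scheduling exactly those predecessors first.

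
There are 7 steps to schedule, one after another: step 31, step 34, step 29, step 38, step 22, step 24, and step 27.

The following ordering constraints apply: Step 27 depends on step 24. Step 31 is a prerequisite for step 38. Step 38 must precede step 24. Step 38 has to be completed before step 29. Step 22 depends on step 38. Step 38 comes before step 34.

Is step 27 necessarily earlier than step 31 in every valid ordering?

In fact the dependencies run the other way: step 31 → step 38 → step 24 → step 27.
So step 27 does not have to come before step 31 — it cannot.

No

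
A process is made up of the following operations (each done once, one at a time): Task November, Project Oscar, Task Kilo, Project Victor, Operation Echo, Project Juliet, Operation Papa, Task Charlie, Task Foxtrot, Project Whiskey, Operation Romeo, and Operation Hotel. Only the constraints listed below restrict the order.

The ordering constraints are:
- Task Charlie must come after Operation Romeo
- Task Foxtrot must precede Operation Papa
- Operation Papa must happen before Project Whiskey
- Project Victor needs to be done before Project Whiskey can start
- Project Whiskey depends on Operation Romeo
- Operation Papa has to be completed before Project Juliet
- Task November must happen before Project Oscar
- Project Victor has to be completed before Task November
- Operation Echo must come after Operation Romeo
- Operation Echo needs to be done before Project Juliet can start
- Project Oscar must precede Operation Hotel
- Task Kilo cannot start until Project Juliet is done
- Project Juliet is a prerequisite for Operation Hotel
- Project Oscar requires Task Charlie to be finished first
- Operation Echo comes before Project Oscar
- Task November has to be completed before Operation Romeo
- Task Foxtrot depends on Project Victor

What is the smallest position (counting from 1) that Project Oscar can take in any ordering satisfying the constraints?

Working backwards through the constraints from Project Oscar, its full set of required predecessors is Task November, Project Victor, Operation Echo, Task Charlie, Operation Romeo — 5 of them.
With 5 mandatory predecessors, the earliest Project Oscar can sit is position 5+1 = 6, and placing just those 5 first achieves it.

6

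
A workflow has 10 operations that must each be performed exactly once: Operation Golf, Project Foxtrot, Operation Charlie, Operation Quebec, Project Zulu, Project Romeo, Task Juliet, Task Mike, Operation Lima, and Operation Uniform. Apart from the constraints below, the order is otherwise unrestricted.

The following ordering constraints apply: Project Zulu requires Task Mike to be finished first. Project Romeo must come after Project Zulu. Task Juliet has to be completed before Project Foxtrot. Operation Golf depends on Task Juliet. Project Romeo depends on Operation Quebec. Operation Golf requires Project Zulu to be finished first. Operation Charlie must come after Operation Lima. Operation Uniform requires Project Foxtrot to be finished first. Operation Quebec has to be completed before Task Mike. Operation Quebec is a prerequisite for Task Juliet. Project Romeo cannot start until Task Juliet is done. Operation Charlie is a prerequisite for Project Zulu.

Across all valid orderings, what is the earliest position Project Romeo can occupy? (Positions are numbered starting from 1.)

Working backwards through the constraints from Project Romeo, its full set of required predecessors is Operation Charlie, Operation Quebec, Project Zulu, Task Juliet, Task Mike, Operation Lima — 6 of them.
So at minimum 6 operations come before Project Romeo, putting Project Romeo no earlier than position 7. That position is achievable by scheduling exactly those predecessors first.

7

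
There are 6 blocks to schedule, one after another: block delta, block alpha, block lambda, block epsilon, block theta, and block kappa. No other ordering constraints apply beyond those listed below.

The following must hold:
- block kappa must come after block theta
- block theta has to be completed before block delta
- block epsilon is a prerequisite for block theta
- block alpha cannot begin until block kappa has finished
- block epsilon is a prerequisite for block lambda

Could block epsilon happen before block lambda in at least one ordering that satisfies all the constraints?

Block epsilon is actually forced before block lambda by the constraints, so certainly some valid ordering has block epsilon first.

Yes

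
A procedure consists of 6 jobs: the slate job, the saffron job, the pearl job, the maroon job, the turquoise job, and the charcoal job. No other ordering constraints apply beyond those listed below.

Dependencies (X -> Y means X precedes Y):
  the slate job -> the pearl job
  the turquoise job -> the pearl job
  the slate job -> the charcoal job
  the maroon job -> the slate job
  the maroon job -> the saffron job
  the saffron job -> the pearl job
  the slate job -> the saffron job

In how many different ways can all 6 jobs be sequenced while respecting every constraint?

14

2 jobs have no prerequisites (the maroon job, the turquoise job), so any of them could come first.
Systematically extending each partial ordering one job at a time and counting, there are 14 complete orderings.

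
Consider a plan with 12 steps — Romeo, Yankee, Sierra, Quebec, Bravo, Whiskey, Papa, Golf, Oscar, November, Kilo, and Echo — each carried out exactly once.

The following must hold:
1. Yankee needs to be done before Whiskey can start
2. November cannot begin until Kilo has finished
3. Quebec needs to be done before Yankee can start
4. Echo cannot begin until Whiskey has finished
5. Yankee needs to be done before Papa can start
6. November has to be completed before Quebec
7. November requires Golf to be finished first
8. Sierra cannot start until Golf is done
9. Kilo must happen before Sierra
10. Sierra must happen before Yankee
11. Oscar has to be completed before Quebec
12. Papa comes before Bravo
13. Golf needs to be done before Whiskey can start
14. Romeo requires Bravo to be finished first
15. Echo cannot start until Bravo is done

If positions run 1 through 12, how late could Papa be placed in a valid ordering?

Every step that must follow Papa has to come after it. Tracing all chains starting from Papa, those steps are: Romeo, Bravo, Echo — 3 in total.
So at least 3 steps follow Papa, putting Papa no later than position 9. That position is achievable by scheduling everything else first.

9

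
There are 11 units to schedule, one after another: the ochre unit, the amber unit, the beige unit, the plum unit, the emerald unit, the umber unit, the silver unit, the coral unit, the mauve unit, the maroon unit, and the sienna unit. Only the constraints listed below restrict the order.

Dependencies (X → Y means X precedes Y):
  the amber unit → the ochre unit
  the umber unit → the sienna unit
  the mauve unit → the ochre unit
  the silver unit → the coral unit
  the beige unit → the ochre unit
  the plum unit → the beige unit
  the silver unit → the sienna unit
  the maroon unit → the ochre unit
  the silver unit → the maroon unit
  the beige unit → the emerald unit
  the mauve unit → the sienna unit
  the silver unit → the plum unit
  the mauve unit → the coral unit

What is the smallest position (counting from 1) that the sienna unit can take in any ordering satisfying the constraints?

4

The units that are forced before the sienna unit, directly or transitively, are the umber unit, the silver unit, the mauve unit. That's 3 units.
So at minimum 3 units come before the sienna unit, putting the sienna unit no earlier than position 4. That position is achievable by scheduling exactly those predecessors first.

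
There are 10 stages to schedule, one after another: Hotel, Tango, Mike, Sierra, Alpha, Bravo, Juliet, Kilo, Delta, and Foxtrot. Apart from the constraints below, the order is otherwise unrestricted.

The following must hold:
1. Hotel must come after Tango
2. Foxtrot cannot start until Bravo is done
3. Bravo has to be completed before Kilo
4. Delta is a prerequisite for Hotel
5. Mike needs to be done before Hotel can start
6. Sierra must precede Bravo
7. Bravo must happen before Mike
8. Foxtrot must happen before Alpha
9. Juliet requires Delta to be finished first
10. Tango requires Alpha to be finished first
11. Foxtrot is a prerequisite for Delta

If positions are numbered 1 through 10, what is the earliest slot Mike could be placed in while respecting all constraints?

The stages that are forced before Mike, directly or transitively, are Sierra, Bravo. That's 2 stages.
So at minimum 2 stages come before Mike, putting Mike no earlier than position 3. That position is achievable by scheduling exactly those predecessors first.

3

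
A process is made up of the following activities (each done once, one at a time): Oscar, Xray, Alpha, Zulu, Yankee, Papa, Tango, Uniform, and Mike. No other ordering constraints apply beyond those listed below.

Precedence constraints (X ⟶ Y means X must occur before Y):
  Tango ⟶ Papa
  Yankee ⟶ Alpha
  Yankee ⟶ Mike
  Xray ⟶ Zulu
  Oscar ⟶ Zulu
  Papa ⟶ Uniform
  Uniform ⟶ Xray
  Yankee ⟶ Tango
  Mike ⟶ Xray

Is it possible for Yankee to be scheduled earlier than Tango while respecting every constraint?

The constraints force Yankee before Tango, so yes — every valid ordering has Yankee earlier.

Yes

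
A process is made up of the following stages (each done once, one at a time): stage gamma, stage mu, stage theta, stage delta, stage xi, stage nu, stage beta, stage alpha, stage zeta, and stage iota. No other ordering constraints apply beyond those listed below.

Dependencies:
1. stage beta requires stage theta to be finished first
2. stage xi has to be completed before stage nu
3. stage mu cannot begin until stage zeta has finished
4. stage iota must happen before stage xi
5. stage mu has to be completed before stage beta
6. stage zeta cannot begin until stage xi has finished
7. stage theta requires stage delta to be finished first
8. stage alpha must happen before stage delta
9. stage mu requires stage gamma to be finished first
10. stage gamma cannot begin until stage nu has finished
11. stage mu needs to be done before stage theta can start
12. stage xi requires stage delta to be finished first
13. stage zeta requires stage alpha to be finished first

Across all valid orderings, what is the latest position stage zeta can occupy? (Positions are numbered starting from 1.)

7

Following every chain forward from stage zeta, the stages that must come later are stage mu, stage theta, stage beta — 3 of them.
So at least 3 stages follow stage zeta, putting stage zeta no later than position 7. That position is achievable by scheduling everything else first.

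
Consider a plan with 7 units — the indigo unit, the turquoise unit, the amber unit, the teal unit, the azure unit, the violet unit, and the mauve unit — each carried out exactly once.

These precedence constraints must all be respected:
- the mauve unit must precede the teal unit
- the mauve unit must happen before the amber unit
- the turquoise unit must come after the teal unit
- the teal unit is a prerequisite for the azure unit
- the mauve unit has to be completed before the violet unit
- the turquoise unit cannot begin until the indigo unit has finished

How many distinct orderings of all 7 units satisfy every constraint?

2 units have no prerequisites (the indigo unit, the mauve unit), so any of them could come first.
Counting all ways to extend the partial order to a total order gives 190.

190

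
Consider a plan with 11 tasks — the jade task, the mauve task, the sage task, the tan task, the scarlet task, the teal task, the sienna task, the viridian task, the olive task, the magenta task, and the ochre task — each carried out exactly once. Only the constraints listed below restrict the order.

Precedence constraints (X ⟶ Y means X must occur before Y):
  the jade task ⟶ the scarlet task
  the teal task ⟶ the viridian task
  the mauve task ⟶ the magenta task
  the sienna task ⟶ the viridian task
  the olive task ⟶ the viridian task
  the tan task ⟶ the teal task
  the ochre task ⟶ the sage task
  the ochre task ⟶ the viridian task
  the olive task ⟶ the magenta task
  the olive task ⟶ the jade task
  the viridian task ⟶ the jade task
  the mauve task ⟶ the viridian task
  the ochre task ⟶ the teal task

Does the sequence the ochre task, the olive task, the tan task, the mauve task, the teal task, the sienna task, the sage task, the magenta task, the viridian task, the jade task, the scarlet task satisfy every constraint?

Checking each listed constraint against this order: for instance, the olive task is in position 2 and the jade task in position 10, so that constraint holds — and the remaining constraints check out the same way.

Yes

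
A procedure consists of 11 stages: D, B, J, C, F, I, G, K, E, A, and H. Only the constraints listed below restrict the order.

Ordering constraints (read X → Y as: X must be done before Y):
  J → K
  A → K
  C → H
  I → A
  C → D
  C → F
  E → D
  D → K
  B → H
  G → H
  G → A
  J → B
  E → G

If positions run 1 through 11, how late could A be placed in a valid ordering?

The only stage forced after A (directly or by a chain) is K.
With 1 mandatory successor out of 11 stages total, the latest slot for A is 11−1 = 10, and it's reachable by doing all non-successors before A.

10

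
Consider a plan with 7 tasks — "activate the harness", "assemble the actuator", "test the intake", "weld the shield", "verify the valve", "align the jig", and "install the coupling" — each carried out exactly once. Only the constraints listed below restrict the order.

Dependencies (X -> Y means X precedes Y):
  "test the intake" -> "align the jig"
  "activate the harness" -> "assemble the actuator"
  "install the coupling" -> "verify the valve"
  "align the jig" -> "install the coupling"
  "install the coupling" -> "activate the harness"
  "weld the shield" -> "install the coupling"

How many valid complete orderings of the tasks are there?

2 tasks have no prerequisites ("test the intake", "weld the shield"), so any of them could come first.
Enumerating by repeatedly choosing an available task (one whose prerequisites are all placed) gives 9 distinct complete orderings.

9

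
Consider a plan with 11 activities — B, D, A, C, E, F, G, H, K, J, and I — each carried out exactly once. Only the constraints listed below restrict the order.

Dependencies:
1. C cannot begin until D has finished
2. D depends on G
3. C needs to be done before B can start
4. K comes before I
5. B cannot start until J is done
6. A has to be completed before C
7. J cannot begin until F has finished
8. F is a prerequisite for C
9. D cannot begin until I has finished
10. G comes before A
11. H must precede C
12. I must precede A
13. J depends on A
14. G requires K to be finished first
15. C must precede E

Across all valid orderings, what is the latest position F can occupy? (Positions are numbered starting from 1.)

The activities that are forced after F, directly or by a chain of constraints, are B, C, E, J. That's 4 activities.
With 4 mandatory successors out of 11 activities total, the latest slot for F is 11−4 = 7, and it's reachable by doing all non-successors before F.

7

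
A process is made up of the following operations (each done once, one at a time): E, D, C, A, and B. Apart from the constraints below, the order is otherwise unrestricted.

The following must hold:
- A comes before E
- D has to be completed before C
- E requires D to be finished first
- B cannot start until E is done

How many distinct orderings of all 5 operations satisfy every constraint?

7

The operations with no prerequisites are D, A; any of them can be placed first.
Systematically extending each partial ordering one operation at a time and counting, there are 7 complete orderings.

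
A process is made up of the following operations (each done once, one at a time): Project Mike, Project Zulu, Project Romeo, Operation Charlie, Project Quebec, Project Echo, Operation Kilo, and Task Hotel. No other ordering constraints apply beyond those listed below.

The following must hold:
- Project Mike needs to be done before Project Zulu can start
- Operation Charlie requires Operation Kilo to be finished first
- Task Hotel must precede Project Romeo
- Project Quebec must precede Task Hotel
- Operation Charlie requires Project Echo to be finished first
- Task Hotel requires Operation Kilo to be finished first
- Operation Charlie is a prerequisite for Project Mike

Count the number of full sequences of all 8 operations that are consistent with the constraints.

90

The operations with no prerequisites are Project Quebec, Project Echo, Operation Kilo; any of them can be placed first.
Enumerating by repeatedly choosing an available operation (one whose prerequisites are all placed) gives 90 distinct complete orderings.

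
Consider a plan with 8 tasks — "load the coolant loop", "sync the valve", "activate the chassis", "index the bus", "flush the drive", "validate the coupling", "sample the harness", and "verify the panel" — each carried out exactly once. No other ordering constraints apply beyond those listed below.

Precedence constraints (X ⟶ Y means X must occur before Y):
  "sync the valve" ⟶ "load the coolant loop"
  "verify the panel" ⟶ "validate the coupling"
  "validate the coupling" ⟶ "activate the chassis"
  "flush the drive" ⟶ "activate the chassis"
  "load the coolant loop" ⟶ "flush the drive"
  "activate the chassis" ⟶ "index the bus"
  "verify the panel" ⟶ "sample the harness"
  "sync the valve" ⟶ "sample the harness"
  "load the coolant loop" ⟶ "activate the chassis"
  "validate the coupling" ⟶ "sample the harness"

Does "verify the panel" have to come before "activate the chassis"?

Yes

Following the dependencies: "verify the panel" → "validate the coupling" → "activate the chassis".
So "verify the panel" must precede "activate the chassis" in any valid ordering.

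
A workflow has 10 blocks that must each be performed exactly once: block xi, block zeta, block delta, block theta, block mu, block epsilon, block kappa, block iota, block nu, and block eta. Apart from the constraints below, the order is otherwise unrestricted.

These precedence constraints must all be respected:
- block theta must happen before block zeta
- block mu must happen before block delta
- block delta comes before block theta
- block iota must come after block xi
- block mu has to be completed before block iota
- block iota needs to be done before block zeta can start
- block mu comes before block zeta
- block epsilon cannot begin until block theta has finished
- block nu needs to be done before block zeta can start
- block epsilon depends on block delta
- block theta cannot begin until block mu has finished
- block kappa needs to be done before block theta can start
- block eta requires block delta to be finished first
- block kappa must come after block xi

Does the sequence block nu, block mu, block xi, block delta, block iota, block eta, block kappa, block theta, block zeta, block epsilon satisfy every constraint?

Yes

Every stated constraint is respected: block nu sits at position 1, ahead of block zeta at position 9, and each of the other listed pairs likewise has the predecessor earlier in the sequence.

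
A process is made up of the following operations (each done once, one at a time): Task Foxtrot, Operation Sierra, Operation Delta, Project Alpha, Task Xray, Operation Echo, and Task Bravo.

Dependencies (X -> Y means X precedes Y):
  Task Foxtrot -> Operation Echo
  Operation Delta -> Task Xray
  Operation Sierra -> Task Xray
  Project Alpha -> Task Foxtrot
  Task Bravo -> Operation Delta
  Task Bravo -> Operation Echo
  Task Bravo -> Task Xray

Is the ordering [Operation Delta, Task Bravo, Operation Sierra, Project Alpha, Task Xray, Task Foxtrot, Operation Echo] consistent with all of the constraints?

No

The sequence places Operation Delta ahead of Task Bravo.
That contradicts the constraint that Task Bravo must precede Operation Delta.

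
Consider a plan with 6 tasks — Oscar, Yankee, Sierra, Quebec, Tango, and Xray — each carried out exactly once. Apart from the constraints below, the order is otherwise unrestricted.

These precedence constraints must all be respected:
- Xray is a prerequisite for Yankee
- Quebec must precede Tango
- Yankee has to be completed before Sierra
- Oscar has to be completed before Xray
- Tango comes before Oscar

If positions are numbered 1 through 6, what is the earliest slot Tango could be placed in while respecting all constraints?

2

The only task forced before Tango (directly or transitively) is Quebec.
With 1 mandatory predecessor, the earliest Tango can sit is position 1+1 = 2, and placing just that one first achieves it.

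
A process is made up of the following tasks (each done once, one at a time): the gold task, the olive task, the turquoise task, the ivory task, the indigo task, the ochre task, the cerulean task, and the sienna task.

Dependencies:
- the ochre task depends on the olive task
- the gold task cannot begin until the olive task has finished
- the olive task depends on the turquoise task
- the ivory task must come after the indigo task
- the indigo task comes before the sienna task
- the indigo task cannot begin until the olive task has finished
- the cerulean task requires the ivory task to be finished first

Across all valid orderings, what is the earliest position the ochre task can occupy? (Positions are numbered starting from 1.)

3

Working backwards through the constraints from the ochre task, its full set of required predecessors is the olive task, the turquoise task — 2 of them.
With 2 mandatory predecessors, the earliest the ochre task can sit is position 2+1 = 3, and placing just those 2 first achieves it.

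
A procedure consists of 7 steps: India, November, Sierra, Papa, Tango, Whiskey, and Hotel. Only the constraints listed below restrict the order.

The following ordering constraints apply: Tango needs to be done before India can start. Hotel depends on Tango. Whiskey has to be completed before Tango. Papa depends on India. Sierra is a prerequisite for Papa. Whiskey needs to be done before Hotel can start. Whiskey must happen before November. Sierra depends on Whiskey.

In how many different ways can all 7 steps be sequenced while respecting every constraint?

Only Whiskey has no prerequisites, so it must go first.
Systematically extending each partial ordering one step at a time and counting, there are 66 complete orderings.

66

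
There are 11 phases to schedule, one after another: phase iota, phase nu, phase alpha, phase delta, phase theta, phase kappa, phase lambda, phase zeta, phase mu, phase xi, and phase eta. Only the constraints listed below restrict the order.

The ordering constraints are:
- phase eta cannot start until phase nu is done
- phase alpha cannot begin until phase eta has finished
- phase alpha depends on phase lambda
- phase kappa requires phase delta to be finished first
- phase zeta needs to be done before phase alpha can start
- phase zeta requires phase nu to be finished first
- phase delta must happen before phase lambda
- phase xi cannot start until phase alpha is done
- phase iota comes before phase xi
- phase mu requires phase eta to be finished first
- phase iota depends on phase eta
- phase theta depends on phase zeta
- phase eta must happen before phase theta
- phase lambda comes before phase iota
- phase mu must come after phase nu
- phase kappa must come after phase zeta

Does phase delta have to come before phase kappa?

Yes

There is a constraint chain phase delta → phase kappa.
So phase delta must precede phase kappa in any valid ordering.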